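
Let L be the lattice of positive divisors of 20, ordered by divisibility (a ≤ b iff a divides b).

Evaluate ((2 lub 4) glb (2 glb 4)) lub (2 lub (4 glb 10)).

2 ∨ 4 = 4
2 ∧ 4 = 2
4 ∧ 2 = 2
4 ∧ 10 = 2
2 ∨ 2 = 2
2 ∨ 2 = 2

2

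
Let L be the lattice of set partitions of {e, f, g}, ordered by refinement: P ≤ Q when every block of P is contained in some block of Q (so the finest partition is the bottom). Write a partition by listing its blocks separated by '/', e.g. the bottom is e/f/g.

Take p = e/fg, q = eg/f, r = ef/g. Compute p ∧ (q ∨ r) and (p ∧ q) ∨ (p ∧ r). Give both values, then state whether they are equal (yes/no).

q ∨ r = efg, so p ∧ (q ∨ r) = e/fg ∧ efg = e/fg.
p ∧ q = e/f/g and p ∧ r = e/f/g, so (p ∧ q) ∨ (p ∧ r) = e/f/g ∨ e/f/g = e/f/g.
Equal: no.

e/fg; e/f/g; no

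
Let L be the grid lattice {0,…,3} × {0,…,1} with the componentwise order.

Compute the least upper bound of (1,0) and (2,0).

Common upper bounds of {(1,0), (2,0)}: (2,0), (2,1), (3,0), (3,1).
The least among these is (2,0).

(2,0)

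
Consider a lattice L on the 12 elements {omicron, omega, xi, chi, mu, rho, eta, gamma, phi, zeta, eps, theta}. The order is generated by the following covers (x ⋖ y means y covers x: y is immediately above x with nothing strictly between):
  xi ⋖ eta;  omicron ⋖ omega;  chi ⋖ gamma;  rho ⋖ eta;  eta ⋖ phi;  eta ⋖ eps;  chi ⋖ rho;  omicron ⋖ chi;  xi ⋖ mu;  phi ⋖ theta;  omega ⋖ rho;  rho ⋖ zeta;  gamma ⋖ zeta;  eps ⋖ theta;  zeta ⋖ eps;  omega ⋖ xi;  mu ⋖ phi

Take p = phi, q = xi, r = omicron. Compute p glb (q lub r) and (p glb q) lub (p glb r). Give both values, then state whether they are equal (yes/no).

q lub r = xi, so p glb (q lub r) = phi glb xi = xi.
p glb q = xi and p glb r = omicron, so (p glb q) lub (p glb r) = xi lub omicron = xi.
Equal: yes.

xi; xi; yes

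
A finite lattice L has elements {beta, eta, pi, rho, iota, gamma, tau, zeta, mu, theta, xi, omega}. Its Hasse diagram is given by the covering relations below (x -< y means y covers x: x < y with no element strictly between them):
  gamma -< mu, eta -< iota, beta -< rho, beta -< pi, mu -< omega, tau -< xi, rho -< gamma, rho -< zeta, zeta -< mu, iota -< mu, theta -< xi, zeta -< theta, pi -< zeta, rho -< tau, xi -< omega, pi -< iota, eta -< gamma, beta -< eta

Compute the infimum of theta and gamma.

Common lower bounds of {theta, gamma}: beta, rho.
The greatest among these is rho.

rho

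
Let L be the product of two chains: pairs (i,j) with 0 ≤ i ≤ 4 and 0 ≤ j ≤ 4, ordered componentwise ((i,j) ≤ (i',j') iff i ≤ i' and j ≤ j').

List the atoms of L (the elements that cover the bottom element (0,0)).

The atoms are exactly the elements that cover (0,0): (0,1), (1,0).

(0,1), (1,0)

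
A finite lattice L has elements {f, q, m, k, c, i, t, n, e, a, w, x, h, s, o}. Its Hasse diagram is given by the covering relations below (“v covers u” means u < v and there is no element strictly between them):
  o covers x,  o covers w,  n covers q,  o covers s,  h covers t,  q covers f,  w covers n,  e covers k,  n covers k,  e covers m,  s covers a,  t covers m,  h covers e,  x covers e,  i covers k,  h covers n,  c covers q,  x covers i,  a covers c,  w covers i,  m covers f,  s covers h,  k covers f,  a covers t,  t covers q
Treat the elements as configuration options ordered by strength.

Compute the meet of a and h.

Common lower bounds of {a, h}: f, m, q, t.
The greatest among these is t.

t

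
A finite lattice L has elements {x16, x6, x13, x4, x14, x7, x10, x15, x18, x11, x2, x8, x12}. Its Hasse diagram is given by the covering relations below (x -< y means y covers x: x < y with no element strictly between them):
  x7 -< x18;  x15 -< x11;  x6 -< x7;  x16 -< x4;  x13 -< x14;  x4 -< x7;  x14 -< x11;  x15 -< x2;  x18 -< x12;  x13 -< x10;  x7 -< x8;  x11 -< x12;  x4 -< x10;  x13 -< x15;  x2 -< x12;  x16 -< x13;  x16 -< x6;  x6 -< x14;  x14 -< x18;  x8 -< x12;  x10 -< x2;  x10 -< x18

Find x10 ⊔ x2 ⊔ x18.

x12

Common upper bounds of {x10, x2, x18}: x12.
The least among these is x12.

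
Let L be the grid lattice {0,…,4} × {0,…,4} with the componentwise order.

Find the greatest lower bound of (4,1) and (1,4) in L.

In a product of chains, the meet is componentwise min, giving (1,1).

(1,1)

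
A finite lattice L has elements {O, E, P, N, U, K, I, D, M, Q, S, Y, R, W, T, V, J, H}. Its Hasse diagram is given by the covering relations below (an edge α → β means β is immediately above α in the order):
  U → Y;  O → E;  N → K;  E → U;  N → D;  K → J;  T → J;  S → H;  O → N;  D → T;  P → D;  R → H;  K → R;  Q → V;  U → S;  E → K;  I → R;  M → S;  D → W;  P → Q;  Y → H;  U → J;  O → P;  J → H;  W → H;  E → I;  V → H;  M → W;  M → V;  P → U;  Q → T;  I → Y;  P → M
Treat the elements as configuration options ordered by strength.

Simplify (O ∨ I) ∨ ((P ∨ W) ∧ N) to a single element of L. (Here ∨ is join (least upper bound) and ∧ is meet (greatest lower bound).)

R

O ∨ I = I
P ∨ W = W
W ∧ N = N
I ∨ N = R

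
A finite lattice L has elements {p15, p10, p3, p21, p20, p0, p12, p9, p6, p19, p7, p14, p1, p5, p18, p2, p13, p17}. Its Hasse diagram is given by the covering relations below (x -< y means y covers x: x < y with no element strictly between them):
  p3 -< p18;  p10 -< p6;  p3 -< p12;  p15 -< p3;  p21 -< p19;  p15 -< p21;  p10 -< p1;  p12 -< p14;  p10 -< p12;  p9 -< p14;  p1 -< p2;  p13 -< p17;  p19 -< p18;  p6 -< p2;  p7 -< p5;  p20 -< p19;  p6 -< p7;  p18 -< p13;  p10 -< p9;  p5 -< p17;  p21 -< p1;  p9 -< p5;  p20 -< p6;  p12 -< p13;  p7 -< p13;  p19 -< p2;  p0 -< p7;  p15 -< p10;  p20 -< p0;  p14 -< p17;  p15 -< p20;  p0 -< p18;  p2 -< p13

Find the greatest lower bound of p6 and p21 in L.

Common lower bounds of {p6, p21}: p15.
The greatest among these is p15.

p15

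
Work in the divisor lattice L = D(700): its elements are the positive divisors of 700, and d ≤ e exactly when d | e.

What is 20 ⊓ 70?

Common lower bounds of {20, 70}: 1, 10, 2, 5.
The greatest among these is 10.

10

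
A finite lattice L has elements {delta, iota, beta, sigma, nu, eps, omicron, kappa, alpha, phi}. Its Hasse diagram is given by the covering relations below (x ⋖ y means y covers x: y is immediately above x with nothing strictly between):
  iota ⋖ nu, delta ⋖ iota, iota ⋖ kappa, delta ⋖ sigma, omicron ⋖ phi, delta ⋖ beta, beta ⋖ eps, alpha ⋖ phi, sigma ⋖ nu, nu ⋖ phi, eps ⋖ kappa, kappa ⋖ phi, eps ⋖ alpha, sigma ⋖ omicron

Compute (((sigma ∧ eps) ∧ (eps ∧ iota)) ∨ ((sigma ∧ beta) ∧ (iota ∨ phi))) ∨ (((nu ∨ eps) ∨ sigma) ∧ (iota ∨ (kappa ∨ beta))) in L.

sigma ∧ eps = delta
eps ∧ iota = delta
delta ∧ delta = delta
sigma ∧ beta = delta
iota ∨ phi = phi
delta ∧ phi = delta
delta ∨ delta = delta
nu ∨ eps = phi
phi ∨ sigma = phi
kappa ∨ beta = kappa
iota ∨ kappa = kappa
phi ∧ kappa = kappa
delta ∨ kappa = kappa

kappa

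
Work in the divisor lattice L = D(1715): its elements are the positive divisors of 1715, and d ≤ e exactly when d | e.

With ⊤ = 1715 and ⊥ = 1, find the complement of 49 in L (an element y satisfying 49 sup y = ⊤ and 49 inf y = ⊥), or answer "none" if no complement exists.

For every candidate y, either 49 ∨ y ≠ 1715 or 49 ∧ y ≠ 1; no complement exists.

none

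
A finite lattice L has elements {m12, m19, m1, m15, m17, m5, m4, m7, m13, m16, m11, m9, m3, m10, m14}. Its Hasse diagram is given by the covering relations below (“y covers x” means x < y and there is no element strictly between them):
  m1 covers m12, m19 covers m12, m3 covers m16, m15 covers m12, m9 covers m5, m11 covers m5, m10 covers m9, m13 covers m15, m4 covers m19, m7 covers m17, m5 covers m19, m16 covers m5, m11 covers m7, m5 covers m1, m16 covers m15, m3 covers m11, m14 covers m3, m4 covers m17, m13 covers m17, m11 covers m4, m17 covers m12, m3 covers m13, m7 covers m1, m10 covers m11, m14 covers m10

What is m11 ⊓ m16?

Common lower bounds of {m11, m16}: m1, m12, m19, m5.
The greatest among these is m5.

m5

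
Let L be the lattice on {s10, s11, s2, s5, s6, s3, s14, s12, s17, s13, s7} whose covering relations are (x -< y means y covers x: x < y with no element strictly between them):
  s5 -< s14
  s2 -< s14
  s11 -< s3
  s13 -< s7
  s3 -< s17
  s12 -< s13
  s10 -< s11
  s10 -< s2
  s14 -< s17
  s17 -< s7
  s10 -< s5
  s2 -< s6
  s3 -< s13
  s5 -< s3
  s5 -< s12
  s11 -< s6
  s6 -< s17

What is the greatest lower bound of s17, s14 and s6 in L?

Common lower bounds of {s17, s14, s6}: s10, s2.
The greatest among these is s2.

s2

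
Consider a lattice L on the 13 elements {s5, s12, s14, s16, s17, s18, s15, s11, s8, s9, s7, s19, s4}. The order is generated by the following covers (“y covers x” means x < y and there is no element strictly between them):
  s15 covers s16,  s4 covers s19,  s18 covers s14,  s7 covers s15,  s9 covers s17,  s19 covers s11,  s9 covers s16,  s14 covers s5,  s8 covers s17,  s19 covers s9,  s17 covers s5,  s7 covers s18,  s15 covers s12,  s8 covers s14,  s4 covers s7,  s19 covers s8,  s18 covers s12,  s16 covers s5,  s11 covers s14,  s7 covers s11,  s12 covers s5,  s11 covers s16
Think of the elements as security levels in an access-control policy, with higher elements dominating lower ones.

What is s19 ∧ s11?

s11

Common lower bounds of {s19, s11}: s11, s14, s16, s5.
The greatest among these is s11.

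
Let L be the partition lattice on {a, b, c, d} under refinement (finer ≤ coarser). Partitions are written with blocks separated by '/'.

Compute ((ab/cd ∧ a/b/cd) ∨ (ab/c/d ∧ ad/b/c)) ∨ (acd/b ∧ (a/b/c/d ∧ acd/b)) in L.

ab/cd ∧ a/b/cd = a/b/cd
ab/c/d ∧ ad/b/c = a/b/c/d
a/b/cd ∨ a/b/c/d = a/b/cd
a/b/c/d ∧ acd/b = a/b/c/d
acd/b ∧ a/b/c/d = a/b/c/d
a/b/cd ∨ a/b/c/d = a/b/cd

a/b/cd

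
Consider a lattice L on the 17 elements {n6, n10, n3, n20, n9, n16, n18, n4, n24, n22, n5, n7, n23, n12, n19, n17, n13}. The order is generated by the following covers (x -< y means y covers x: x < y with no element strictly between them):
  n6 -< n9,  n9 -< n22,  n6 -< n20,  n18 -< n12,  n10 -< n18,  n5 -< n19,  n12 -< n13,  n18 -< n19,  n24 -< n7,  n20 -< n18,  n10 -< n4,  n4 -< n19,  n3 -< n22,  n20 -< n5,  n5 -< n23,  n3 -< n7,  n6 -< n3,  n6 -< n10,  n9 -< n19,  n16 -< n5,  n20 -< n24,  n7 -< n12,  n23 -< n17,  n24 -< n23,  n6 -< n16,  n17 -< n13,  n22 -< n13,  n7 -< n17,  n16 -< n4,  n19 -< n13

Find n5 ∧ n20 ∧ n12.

n20

Common lower bounds of {n5, n20, n12}: n20, n6.
The greatest among these is n20.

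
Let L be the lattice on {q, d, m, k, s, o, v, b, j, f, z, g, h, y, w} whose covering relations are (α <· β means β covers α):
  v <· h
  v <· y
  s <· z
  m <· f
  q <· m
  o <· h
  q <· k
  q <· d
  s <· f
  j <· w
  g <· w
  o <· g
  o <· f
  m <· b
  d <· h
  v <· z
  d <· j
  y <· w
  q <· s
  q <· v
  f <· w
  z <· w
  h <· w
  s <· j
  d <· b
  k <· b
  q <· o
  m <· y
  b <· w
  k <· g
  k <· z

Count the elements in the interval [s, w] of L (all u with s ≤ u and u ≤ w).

5

The interval [s, w] = {f, j, s, w, z}, which has 5 elements.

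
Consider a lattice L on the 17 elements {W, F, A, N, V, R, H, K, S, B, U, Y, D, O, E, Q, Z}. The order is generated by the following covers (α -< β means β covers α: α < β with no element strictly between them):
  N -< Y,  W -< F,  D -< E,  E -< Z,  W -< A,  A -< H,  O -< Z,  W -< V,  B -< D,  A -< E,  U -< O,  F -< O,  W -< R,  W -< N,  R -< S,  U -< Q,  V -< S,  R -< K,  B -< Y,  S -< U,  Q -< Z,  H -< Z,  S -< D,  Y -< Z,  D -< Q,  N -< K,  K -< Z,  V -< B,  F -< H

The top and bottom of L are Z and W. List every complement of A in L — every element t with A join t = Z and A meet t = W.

K, N, O, Q, U, Y

Need t with A ∨ t = Z and A ∧ t = W.
Checking each element gives: K, N, O, Q, U, Y.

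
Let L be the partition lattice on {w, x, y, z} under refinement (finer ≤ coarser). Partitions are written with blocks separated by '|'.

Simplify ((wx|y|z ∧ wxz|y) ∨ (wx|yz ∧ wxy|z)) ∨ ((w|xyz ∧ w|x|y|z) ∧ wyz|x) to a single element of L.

wx|y|z ∧ wxz|y = wx|y|z
wx|yz ∧ wxy|z = wx|y|z
wx|y|z ∨ wx|y|z = wx|y|z
w|xyz ∧ w|x|y|z = w|x|y|z
w|x|y|z ∧ wyz|x = w|x|y|z
wx|y|z ∨ w|x|y|z = wx|y|z

wx|y|z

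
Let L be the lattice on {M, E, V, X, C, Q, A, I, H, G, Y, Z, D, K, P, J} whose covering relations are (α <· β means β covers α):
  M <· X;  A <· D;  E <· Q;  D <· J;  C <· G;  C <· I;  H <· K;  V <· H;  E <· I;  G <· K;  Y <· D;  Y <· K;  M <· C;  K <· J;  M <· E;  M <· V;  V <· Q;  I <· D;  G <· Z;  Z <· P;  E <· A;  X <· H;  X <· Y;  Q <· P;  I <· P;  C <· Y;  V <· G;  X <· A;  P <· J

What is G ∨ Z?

Common upper bounds of {G, Z}: J, P, Z.
The least among these is Z.

Z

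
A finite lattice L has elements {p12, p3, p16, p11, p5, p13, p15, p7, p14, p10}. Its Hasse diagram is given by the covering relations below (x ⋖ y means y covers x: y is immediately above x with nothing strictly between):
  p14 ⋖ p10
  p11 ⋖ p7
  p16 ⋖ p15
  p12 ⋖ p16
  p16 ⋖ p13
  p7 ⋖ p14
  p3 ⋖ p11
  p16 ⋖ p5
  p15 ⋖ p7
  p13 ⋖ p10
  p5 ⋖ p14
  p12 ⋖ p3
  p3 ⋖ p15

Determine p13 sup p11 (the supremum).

Common upper bounds of {p13, p11}: p10.
The least among these is p10.

p10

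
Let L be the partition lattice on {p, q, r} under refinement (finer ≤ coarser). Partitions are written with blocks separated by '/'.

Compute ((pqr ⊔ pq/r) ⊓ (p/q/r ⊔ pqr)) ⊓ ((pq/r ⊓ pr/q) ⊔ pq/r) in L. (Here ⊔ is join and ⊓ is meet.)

pqr ∨ pq/r = pqr
p/q/r ∨ pqr = pqr
pqr ∧ pqr = pqr
pq/r ∧ pr/q = p/q/r
p/q/r ∨ pq/r = pq/r
pqr ∧ pq/r = pq/r

pq/r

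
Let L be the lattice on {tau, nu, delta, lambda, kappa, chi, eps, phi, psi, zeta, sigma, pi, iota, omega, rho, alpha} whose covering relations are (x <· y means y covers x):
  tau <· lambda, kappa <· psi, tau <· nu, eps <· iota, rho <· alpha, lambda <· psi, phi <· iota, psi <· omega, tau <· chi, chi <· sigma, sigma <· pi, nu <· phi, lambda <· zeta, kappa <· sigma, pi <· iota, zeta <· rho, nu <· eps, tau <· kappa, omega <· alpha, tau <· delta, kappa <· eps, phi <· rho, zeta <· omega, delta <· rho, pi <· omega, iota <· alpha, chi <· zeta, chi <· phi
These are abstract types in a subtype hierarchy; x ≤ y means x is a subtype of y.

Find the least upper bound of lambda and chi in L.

zeta

Common upper bounds of {lambda, chi}: alpha, omega, rho, zeta.
The least among these is zeta.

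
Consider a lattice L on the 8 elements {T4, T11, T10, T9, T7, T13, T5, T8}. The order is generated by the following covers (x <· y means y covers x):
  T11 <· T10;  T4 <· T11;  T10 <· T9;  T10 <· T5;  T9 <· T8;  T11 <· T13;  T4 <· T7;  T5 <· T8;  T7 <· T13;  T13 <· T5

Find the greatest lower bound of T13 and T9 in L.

Common lower bounds of {T13, T9}: T11, T4.
The greatest among these is T11.

T11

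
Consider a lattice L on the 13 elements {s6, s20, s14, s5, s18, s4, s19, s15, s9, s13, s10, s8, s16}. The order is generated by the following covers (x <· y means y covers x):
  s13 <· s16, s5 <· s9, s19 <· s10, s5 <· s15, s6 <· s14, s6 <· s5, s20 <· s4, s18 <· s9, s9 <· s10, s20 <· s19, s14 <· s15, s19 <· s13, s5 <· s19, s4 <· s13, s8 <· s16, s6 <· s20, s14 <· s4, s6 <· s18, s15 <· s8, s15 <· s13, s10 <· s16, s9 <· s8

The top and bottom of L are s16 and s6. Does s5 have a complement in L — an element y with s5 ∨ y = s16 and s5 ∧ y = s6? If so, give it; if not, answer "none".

For every candidate y, either s5 ∨ y ≠ s16 or s5 ∧ y ≠ s6; no complement exists.

none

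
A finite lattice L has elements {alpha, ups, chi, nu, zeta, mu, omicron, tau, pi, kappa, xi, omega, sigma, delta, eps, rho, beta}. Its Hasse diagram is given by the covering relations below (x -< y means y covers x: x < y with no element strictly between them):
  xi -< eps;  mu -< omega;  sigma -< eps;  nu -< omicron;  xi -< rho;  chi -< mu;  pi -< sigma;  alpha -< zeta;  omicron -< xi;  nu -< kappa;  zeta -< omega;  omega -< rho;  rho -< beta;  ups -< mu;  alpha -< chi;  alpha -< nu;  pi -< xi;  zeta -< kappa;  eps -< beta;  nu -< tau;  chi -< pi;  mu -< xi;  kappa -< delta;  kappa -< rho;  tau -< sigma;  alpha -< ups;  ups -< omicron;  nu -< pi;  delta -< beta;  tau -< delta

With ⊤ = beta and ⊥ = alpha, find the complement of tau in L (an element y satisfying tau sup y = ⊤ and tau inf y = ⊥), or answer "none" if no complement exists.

Need y with tau ∨ y = beta and tau ∧ y = alpha.
Checking each element gives: omega.

omega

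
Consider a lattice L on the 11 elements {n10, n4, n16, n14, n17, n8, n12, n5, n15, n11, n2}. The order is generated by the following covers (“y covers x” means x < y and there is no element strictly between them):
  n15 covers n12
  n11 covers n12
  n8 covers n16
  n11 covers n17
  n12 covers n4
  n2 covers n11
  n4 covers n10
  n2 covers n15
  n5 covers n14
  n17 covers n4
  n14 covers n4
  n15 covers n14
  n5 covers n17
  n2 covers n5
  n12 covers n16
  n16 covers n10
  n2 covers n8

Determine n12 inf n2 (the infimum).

n12

Common lower bounds of {n12, n2}: n10, n12, n16, n4.
The greatest among these is n12.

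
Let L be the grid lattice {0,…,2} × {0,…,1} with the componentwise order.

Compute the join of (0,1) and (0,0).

In a product of chains, the join is componentwise max, giving (0,1).

(0,1)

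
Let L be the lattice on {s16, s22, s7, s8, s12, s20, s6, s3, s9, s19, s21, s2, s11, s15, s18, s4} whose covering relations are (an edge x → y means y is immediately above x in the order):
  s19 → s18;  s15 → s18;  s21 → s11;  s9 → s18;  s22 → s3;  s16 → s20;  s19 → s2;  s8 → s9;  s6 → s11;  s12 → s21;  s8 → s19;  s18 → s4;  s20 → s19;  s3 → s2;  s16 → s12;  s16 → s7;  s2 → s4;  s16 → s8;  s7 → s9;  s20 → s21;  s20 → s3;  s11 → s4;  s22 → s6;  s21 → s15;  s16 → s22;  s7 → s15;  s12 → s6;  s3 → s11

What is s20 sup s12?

s21

Common upper bounds of {s20, s12}: s11, s15, s18, s21, s4.
The least among these is s21.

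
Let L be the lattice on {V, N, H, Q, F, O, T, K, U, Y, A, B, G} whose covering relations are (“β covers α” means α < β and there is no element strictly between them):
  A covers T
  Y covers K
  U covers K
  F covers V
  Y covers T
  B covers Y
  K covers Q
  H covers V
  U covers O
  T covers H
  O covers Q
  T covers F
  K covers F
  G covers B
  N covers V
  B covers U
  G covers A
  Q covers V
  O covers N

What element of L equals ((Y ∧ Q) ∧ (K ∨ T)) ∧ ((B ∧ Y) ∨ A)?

Q

Y ∧ Q = Q
K ∨ T = Y
Q ∧ Y = Q
B ∧ Y = Y
Y ∨ A = G
Q ∧ G = Q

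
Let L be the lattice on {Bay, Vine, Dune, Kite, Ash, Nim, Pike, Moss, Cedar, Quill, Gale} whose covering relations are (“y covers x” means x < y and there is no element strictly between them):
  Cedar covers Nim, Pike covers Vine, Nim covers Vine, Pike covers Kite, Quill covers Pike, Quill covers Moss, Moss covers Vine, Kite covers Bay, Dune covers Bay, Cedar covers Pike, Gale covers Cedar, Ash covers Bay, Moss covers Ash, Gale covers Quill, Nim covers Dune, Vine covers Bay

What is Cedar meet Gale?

Cedar

Common lower bounds of {Cedar, Gale}: Bay, Cedar, Dune, Kite, Nim, Pike, Vine.
The greatest among these is Cedar.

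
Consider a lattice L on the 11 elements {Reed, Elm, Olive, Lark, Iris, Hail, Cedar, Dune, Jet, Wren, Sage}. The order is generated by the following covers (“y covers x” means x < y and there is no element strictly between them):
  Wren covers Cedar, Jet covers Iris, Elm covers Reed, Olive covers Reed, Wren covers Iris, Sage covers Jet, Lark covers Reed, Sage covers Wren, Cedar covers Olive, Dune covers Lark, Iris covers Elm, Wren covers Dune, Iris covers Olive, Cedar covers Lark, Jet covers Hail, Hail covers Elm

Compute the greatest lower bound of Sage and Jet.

Common lower bounds of {Sage, Jet}: Elm, Hail, Iris, Jet, Olive, Reed.
The greatest among these is Jet.

Jet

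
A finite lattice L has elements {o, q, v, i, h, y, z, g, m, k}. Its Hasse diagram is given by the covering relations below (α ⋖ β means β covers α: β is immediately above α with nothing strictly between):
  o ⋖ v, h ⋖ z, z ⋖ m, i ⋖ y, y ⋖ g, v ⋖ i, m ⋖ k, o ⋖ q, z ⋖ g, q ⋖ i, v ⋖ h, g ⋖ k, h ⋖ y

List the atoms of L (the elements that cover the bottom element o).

q, v

The atoms are exactly the elements that cover o: q, v.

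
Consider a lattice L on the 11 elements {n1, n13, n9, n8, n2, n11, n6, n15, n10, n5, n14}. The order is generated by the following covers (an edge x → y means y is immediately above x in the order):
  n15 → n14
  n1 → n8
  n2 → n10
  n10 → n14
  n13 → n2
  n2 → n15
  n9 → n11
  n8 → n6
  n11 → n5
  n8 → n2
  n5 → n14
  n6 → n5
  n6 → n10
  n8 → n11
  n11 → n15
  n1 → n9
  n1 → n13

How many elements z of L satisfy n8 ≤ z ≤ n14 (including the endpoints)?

8

The interval [n8, n14] = {n10, n11, n14, n15, n2, n5, n6, n8}, which has 8 elements.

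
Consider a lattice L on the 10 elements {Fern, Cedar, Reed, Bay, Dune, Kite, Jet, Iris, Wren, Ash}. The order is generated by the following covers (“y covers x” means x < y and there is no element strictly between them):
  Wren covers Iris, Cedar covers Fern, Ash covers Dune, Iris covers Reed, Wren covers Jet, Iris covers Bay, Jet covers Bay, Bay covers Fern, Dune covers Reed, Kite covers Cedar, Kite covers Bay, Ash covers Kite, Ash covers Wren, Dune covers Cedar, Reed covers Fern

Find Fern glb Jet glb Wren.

Common lower bounds of {Fern, Jet, Wren}: Fern.
The greatest among these is Fern.

Fern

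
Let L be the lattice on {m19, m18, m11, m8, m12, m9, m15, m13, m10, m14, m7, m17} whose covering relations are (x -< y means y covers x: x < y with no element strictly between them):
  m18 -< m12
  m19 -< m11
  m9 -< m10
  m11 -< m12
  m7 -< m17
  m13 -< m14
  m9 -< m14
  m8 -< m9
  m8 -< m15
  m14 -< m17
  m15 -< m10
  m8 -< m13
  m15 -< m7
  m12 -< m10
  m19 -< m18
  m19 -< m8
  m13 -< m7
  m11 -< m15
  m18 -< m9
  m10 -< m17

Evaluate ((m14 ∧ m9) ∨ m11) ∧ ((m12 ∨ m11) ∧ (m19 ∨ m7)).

m14 ∧ m9 = m9
m9 ∨ m11 = m10
m12 ∨ m11 = m12
m19 ∨ m7 = m7
m12 ∧ m7 = m11
m10 ∧ m11 = m11

m11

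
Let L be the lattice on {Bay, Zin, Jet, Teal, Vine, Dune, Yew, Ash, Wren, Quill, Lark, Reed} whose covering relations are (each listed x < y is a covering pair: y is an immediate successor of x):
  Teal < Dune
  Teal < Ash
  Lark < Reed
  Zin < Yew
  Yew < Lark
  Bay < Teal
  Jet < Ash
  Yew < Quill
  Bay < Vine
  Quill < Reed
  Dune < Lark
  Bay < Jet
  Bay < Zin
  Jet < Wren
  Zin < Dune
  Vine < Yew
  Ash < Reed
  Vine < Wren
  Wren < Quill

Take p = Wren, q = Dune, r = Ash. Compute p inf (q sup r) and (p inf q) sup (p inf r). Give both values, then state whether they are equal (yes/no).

Wren; Jet; no

q sup r = Reed, so p inf (q sup r) = Wren inf Reed = Wren.
p inf q = Bay and p inf r = Jet, so (p inf q) sup (p inf r) = Bay sup Jet = Jet.
Equal: no.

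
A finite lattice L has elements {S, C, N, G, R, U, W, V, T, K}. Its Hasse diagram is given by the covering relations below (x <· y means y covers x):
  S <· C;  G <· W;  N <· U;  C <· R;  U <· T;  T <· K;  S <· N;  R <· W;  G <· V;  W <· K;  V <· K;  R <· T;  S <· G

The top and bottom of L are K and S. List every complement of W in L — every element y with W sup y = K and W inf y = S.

Need y with W ∨ y = K and W ∧ y = S.
Checking each element gives: N, U.

N, U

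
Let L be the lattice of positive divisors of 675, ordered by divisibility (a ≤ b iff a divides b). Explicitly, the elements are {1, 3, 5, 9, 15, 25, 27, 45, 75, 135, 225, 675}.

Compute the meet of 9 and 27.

9

In the divisibility order, the meet is the greatest common divisor: gcd(9, 27) = 9.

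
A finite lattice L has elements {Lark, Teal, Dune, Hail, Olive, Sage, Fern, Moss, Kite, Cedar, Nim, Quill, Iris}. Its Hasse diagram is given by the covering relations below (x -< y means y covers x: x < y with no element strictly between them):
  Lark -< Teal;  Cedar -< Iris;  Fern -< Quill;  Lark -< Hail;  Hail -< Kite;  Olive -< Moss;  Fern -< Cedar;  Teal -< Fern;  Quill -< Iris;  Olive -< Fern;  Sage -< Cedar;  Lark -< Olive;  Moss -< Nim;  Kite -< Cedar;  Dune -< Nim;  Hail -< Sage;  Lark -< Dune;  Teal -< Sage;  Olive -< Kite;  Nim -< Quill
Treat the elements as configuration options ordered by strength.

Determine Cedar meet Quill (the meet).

Fern

Common lower bounds of {Cedar, Quill}: Fern, Lark, Olive, Teal.
The greatest among these is Fern.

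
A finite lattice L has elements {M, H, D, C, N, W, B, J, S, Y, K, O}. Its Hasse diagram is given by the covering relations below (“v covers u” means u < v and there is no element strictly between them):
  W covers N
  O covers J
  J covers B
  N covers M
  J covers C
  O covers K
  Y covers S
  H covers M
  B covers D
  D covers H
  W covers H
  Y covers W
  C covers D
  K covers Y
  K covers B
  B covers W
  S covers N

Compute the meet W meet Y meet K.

Common lower bounds of {W, Y, K}: H, M, N, W.
The greatest among these is W.

W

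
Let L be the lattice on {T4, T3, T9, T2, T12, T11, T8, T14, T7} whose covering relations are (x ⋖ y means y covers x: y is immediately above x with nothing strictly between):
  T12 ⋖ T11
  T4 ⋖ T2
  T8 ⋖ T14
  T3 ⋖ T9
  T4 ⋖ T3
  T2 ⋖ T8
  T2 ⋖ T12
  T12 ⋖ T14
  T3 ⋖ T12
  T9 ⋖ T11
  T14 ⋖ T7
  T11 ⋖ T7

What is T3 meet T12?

Common lower bounds of {T3, T12}: T3, T4.
The greatest among these is T3.

T3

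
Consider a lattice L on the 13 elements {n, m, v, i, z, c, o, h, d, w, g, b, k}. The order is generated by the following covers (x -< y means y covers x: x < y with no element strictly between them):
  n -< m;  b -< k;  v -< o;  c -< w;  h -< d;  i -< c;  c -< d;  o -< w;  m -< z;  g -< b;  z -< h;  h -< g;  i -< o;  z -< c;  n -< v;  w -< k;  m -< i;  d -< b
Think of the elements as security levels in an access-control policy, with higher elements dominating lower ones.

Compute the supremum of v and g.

Common upper bounds of {v, g}: k.
The least among these is k.

k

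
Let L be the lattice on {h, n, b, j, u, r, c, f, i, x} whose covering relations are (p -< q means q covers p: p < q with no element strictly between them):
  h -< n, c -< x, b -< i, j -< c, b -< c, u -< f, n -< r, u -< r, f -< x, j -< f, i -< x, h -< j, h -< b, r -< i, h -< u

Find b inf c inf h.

Common lower bounds of {b, c, h}: h.
The greatest among these is h.

h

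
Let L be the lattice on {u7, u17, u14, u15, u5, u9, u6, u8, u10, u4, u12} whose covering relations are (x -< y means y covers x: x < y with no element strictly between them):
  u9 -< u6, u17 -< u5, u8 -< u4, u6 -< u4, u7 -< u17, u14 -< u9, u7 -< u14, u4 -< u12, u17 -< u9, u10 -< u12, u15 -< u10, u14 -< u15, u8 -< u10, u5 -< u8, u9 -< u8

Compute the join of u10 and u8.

Common upper bounds of {u10, u8}: u10, u12.
The least among these is u10.

u10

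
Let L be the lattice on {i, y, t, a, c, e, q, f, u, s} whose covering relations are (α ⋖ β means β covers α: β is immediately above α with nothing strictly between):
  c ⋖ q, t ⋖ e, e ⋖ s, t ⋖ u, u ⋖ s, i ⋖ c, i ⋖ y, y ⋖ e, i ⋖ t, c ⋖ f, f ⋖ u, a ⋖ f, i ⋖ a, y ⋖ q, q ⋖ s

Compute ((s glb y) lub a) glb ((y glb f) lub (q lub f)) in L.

s ∧ y = y
y ∨ a = s
y ∧ f = i
q ∨ f = s
i ∨ s = s
s ∧ s = s

s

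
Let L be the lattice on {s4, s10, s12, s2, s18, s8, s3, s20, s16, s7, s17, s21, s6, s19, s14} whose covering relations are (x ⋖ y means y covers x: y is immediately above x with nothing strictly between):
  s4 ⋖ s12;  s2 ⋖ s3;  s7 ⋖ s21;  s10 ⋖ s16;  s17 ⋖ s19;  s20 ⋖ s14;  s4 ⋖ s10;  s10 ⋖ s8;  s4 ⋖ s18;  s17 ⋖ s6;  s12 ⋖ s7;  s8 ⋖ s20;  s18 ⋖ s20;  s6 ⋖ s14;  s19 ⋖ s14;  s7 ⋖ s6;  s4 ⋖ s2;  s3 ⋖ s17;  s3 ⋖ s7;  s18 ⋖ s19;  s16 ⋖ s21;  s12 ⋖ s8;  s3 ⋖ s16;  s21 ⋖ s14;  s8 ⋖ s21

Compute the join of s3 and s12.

s7

Common upper bounds of {s3, s12}: s14, s21, s6, s7.
The least among these is s7.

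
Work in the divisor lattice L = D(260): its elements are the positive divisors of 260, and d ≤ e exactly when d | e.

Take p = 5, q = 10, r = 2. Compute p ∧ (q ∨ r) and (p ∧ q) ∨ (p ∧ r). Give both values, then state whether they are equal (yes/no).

5; 5; yes

q ∨ r = 10, so p ∧ (q ∨ r) = 5 ∧ 10 = 5.
p ∧ q = 5 and p ∧ r = 1, so (p ∧ q) ∨ (p ∧ r) = 5 ∨ 1 = 5.
Equal: yes.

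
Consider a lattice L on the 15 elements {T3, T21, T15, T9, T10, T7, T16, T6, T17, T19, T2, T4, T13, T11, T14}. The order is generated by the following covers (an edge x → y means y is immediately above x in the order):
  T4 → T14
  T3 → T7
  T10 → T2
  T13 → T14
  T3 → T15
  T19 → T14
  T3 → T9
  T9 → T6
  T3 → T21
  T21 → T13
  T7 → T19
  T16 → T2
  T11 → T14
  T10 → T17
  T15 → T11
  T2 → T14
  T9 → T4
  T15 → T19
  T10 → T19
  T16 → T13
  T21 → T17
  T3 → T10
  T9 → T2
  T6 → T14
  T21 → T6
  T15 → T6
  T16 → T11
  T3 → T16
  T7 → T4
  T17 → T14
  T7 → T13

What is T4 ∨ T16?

T14

Common upper bounds of {T4, T16}: T14.
The least among these is T14.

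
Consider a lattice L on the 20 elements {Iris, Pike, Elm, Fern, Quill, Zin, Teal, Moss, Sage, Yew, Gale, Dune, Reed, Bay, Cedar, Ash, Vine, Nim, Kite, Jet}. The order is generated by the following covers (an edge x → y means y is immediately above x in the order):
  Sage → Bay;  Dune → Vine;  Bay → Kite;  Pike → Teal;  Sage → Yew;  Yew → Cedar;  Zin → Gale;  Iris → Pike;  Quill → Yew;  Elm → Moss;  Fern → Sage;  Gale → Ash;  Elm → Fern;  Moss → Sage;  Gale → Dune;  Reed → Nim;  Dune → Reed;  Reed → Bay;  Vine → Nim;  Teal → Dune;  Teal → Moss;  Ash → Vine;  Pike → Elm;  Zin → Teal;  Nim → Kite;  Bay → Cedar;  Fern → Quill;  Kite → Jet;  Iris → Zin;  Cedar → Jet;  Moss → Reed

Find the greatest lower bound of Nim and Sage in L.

Moss

Common lower bounds of {Nim, Sage}: Elm, Iris, Moss, Pike, Teal, Zin.
The greatest among these is Moss.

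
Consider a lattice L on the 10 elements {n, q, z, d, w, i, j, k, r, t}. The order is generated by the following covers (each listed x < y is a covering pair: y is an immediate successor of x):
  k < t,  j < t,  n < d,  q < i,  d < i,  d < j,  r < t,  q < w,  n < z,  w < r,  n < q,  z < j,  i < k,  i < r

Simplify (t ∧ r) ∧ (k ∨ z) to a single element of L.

r

t ∧ r = r
k ∨ z = t
r ∧ t = r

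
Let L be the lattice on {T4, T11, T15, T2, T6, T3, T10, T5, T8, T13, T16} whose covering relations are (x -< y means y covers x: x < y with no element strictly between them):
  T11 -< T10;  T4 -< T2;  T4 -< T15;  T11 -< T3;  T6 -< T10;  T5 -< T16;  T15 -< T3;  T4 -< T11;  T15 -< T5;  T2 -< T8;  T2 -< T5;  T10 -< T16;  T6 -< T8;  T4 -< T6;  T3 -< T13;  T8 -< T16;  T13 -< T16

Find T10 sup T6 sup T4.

T10

Common upper bounds of {T10, T6, T4}: T10, T16.
The least among these is T10.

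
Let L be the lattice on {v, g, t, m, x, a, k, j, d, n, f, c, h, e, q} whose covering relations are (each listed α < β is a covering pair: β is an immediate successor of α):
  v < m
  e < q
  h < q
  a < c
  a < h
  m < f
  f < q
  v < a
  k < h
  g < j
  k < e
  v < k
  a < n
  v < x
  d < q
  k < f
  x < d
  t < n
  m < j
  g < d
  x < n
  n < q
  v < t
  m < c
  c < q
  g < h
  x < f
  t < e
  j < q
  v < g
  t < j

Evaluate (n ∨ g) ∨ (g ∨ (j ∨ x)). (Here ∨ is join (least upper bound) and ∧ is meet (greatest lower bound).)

q

n ∨ g = q
j ∨ x = q
g ∨ q = q
q ∨ q = q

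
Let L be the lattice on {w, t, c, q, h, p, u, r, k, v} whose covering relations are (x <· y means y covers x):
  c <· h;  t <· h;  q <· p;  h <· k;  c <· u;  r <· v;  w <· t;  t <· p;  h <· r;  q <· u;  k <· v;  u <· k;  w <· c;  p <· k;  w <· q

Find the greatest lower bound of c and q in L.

Common lower bounds of {c, q}: w.
The greatest among these is w.

w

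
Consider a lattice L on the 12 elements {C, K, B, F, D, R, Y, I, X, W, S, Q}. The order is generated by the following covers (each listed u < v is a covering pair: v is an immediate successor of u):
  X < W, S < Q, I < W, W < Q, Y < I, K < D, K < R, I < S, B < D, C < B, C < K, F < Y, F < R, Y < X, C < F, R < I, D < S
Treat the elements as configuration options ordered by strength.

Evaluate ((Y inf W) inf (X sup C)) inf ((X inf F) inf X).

F

Y ∧ W = Y
X ∨ C = X
Y ∧ X = Y
X ∧ F = F
F ∧ X = F
Y ∧ F = F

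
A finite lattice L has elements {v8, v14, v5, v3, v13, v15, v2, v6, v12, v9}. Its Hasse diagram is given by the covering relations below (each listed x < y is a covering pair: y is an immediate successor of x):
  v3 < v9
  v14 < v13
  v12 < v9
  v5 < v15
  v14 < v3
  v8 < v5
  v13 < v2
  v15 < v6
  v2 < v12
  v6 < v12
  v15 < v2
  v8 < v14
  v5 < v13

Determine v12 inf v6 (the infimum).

v6

Common lower bounds of {v12, v6}: v15, v5, v6, v8.
The greatest among these is v6.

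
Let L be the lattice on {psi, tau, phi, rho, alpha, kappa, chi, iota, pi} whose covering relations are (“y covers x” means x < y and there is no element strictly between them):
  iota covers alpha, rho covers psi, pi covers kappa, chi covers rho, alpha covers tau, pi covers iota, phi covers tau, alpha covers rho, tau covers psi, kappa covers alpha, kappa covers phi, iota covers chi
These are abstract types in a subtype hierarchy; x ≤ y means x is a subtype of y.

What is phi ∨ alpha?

Common upper bounds of {phi, alpha}: kappa, pi.
The least among these is kappa.

kappa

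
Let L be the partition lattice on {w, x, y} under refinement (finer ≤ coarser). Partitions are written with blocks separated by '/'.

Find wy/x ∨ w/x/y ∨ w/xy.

wxy

Common upper bounds of {wy/x, w/x/y, w/xy}: wxy.
The least among these is wxy.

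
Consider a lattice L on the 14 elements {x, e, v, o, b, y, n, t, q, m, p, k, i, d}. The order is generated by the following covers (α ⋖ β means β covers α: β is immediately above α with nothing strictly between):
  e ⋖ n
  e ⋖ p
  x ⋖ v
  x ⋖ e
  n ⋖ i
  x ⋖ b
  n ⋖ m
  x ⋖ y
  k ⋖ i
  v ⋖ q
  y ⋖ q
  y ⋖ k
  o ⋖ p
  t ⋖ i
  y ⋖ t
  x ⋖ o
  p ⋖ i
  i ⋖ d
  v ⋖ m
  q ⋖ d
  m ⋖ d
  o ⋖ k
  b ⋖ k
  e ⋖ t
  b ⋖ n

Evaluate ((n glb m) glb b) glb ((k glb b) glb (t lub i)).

b

n ∧ m = n
n ∧ b = b
k ∧ b = b
t ∨ i = i
b ∧ i = b
b ∧ b = b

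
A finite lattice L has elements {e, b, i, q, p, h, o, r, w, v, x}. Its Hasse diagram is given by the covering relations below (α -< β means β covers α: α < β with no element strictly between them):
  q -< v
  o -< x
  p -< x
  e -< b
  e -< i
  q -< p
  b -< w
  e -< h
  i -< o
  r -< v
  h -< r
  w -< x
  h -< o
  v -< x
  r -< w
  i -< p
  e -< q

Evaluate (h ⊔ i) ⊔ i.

o

h ∨ i = o
o ∨ i = o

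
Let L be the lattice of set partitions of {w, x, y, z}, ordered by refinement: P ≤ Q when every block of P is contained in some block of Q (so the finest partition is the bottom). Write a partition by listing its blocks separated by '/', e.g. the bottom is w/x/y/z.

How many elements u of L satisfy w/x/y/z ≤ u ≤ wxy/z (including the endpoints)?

5

The interval [w/x/y/z, wxy/z] = {w/x/y/z, w/xy/z, wx/y/z, wxy/z, wy/x/z}, which has 5 elements.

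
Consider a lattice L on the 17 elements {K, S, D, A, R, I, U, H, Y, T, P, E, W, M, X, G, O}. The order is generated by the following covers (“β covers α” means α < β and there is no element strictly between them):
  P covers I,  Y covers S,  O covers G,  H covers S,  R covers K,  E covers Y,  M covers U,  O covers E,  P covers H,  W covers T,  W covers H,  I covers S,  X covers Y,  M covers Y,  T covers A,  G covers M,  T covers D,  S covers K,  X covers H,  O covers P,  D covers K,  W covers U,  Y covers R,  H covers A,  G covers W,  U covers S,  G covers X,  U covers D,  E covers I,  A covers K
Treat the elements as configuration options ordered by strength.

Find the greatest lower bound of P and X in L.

Common lower bounds of {P, X}: A, H, K, S.
The greatest among these is H.

H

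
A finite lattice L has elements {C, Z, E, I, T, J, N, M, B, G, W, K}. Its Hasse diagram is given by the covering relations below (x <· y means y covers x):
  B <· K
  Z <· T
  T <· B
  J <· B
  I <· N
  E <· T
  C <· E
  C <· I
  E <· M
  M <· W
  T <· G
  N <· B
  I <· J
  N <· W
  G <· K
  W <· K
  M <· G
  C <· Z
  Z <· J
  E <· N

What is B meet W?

Common lower bounds of {B, W}: C, E, I, N.
The greatest among these is N.

N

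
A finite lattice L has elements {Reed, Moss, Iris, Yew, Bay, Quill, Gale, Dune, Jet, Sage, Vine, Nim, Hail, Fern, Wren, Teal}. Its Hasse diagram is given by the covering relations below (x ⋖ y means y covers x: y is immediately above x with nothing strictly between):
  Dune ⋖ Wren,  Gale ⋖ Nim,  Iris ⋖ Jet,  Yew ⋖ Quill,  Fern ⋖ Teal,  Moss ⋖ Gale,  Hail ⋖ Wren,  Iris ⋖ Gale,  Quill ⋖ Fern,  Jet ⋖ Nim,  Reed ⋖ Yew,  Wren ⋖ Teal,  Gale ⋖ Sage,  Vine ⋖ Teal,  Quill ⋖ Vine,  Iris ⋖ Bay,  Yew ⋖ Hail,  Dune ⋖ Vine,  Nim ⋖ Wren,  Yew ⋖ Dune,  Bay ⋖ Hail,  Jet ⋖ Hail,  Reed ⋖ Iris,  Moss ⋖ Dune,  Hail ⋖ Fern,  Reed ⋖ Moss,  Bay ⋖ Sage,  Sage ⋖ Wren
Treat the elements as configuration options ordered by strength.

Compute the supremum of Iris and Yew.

Common upper bounds of {Iris, Yew}: Fern, Hail, Teal, Wren.
The least among these is Hail.

Hail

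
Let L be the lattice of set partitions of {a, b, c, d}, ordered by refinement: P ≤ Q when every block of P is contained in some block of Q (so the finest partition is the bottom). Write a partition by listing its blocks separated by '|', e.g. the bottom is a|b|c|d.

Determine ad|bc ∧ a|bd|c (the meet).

a|b|c|d

The meet (common refinement) of ad|bc and a|bd|c intersects blocks pairwise, giving a|b|c|d.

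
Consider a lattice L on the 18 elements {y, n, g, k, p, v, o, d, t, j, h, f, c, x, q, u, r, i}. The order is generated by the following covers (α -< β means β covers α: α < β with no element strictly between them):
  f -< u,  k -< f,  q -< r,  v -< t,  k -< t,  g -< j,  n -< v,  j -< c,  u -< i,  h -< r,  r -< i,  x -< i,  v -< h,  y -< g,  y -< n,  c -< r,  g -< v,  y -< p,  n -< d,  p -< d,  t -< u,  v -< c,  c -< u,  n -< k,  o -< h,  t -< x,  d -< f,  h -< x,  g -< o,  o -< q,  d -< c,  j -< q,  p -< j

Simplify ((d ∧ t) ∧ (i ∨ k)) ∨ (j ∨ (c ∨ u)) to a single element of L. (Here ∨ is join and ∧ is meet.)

u

d ∧ t = n
i ∨ k = i
n ∧ i = n
c ∨ u = u
j ∨ u = u
n ∨ u = u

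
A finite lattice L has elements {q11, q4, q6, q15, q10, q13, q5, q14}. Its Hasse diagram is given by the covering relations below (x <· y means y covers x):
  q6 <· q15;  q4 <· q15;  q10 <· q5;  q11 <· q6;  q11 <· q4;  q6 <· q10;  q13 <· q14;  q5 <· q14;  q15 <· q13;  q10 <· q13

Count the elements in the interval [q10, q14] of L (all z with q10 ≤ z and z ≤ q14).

4

The interval [q10, q14] = {q10, q13, q14, q5}, which has 4 elements.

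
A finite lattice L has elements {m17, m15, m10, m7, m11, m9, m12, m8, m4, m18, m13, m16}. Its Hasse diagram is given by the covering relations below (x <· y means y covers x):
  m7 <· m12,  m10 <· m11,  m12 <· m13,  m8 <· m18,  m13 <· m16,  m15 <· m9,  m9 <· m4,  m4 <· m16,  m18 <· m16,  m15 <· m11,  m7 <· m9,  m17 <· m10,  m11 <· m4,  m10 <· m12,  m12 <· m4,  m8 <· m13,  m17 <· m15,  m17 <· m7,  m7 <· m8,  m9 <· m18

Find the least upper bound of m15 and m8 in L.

m18

Common upper bounds of {m15, m8}: m16, m18.
The least among these is m18.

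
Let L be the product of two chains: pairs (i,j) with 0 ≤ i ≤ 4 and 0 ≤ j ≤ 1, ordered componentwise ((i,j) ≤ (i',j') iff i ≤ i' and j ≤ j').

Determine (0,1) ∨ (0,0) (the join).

In a product of chains, the join is componentwise max, giving (0,1).

(0,1)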